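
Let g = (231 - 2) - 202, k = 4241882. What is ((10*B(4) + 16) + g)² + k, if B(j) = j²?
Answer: 4283091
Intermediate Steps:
g = 27 (g = 229 - 202 = 27)
((10*B(4) + 16) + g)² + k = ((10*4² + 16) + 27)² + 4241882 = ((10*16 + 16) + 27)² + 4241882 = ((160 + 16) + 27)² + 4241882 = (176 + 27)² + 4241882 = 203² + 4241882 = 41209 + 4241882 = 4283091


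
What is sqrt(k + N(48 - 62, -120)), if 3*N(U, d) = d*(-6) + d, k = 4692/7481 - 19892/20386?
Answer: sqrt(1160902546717936290)/76253833 ≈ 14.130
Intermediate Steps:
k = -26580470/76253833 (k = 4692*(1/7481) - 19892*1/20386 = 4692/7481 - 9946/10193 = -26580470/76253833 ≈ -0.34858)
N(U, d) = -5*d/3 (N(U, d) = (d*(-6) + d)/3 = (-6*d + d)/3 = (-5*d)/3 = -5*d/3)
sqrt(k + N(48 - 62, -120)) = sqrt(-26580470/76253833 - 5/3*(-120)) = sqrt(-26580470/76253833 + 200) = sqrt(15224186130/76253833) = sqrt(1160902546717936290)/76253833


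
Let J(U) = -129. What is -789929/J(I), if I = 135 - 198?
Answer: 789929/129 ≈ 6123.5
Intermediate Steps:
I = -63
-789929/J(I) = -789929/(-129) = -789929*(-1/129) = 789929/129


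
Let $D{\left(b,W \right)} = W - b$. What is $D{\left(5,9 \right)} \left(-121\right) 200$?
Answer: $-96800$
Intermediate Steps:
$D{\left(5,9 \right)} \left(-121\right) 200 = \left(9 - 5\right) \left(-121\right) 200 = 4 \left(-121\right) 200 = \left(-484\right) 200 = -96800$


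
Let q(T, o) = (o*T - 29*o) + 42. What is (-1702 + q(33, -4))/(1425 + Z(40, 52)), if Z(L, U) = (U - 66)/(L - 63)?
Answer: -38548/32789 ≈ -1.1756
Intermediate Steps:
q(T, o) = 42 - 29*o + T*o (q(T, o) = (T*o - 29*o) + 42 = (-29*o + T*o) + 42 = 42 - 29*o + T*o)
Z(L, U) = (-66 + U)/(-63 + L)
(-1702 + q(33, -4))/(1425 + Z(40, 52)) = (-1702 + (42 - 29*(-4) + 33*(-4)))/(1425 + (-66 + 52)/(-63 + 40)) = (-1702 + (42 + 116 - 132))/(1425 - 14/(-23)) = (-1702 + 26)/(1425 - 1/23*(-14)) = -1676/(1425 + 14/23) = -1676/32789/23 = -1676*23/32789 = -38548/32789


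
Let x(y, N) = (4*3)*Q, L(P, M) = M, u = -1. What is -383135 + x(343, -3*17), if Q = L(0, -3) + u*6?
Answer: -383243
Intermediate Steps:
Q = -9 (Q = -3 - 1*6 = -3 - 6 = -9)
x(y, N) = -108 (x(y, N) = (4*3)*(-9) = 12*(-9) = -108)
-383135 + x(343, -3*17) = -383135 - 108 = -383243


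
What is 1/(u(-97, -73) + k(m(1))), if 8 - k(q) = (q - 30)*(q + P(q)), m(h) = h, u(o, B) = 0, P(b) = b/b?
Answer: 1/66 ≈ 0.015152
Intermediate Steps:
P(b) = 1
k(q) = 8 - (1 + q)*(-30 + q) (k(q) = 8 - (q - 30)*(q + 1) = 8 - (-30 + q)*(1 + q) = 8 - (1 + q)*(-30 + q))
1/(u(-97, -73) + k(m(1))) = 1/(0 + (38 - 1*1² + 29*1)) = 1/(0 + (38 - 1*1 + 29)) = 1/(0 + (38 - 1 + 29)) = 1/(0 + 66) = 1/66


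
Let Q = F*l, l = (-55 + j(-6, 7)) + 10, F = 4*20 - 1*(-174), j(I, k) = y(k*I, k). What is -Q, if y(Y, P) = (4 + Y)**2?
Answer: -355346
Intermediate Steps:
j(I, k) = (4 + I*k)**2 (j(I, k) = (4 + k*I)**2 = (4 + I*k)**2)
F = 254 (F = 80 + 174 = 254)
l = 1399 (l = (-55 + (4 - 6*7)**2) + 10 = (-55 + (4 - 42)**2) + 10 = (-55 + (-38)**2) + 10 = (-55 + 1444) + 10 = 1389 + 10 = 1399)
Q = 355346 (Q = 254*1399 = 355346)
-Q = -1*355346 = -355346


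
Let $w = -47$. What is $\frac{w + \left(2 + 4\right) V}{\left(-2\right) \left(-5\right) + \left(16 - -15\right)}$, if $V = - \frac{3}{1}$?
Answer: $- \frac{65}{41} \approx -1.5854$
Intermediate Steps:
$V = -3$ ($V = \left(-3\right) 1 = -3$)
$\frac{w + \left(2 + 4\right) V}{\left(-2\right) \left(-5\right) + \left(16 - -15\right)} = \frac{-47 + \left(2 + 4\right) \left(-3\right)}{\left(-2\right) \left(-5\right) + \left(16 - -15\right)} = \frac{-47 + 6 \left(-3\right)}{10 + \left(16 + 15\right)} = \frac{-47 - 18}{10 + 31} = - \frac{65}{41}$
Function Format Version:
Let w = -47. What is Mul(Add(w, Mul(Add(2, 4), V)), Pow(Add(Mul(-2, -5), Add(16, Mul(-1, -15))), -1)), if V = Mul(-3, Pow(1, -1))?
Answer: Rational(-65, 41) ≈ -1.5854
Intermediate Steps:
V = -3 (V = Mul(-3, 1) = -3)
Mul(Add(w, Mul(Add(2, 4), V)), Pow(Add(Mul(-2, -5), Add(16, Mul(-1, -15))), -1)) = Mul(Add(-47, Mul(Add(2, 4), -3)), Pow(Add(Mul(-2, -5), Add(16, Mul(-1, -15))), -1)) = Mul(Add(-47, Mul(6, -3)), Pow(Add(10, Add(16, 15)), -1)) = Mul(Add(-47, -18), Pow(Add(10, 31), -1)) = Mul(-65, Pow(41, -1)) = Mul(-65, Rational(1, 41)) = Rational(-65, 41)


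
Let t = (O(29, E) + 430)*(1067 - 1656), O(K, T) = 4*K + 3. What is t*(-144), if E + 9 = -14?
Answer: 46563984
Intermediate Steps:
E = -23 (E = -9 - 14 = -23)
O(K, T) = 3 + 4*K
t = -323361 (t = ((3 + 4*29) + 430)*(1067 - 1656) = ((3 + 116) + 430)*(-589) = (119 + 430)*(-589) = 549*(-589) = -323361)
t*(-144) = -323361*(-144) = 46563984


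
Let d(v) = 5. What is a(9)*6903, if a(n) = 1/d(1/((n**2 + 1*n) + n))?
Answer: 6903/5 ≈ 1380.6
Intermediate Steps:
a(n) = 1/5
a(9)*6903 = (1/5)*6903 = 6903/5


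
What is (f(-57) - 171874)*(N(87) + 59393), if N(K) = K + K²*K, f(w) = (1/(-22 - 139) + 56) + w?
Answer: -2838276649444/23 ≈ -1.2340e+11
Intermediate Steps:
f(w) = 9015/161 + w (f(w) = (1/(-161) + 56) + w = (-1/161 + 56) + w = 9015/161 + w)
N(K) = K + K³
(f(-57) - 171874)*(N(87) + 59393) = ((9015/161 - 57) - 171874)*((87 + 87³) + 59393) = (-162/161 - 171874)*((87 + 658503) + 59393) = -27671876*(658590 + 59393)/161 = -27671876/161*717983 = -2838276649444/23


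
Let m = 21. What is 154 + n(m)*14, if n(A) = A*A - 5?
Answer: 6258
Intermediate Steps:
n(A) = -5 + A² (n(A) = A² - 5 = -5 + A²)
154 + n(m)*14 = 154 + (-5 + 21²)*14 = 154 + (-5 + 441)*14 = 154 + 436*14 = 154 + 6104 = 6258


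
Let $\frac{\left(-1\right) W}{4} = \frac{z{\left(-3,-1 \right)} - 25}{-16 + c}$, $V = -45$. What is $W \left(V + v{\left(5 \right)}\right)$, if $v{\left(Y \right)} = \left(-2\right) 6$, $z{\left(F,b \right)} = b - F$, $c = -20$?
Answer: $\frac{437}{3} \approx 145.67$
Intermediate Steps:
$v{\left(Y \right)} = -12$
$W = - \frac{23}{9}$ ($W = - 4 \frac{\left(-1 - -3\right) - 25}{-16 - 20} = - 4 \frac{\left(-1 + 3\right) - 25}{-36} = - 4 \left(2 - 25\right) \left(- \frac{1}{36}\right) = - 4 \left(\left(-23\right) \left(- \frac{1}{36}\right)\right) = \left(-4\right) \frac{23}{36} = - \frac{23}{9} \approx -2.5556$)
$W \left(V + v{\left(5 \right)}\right) = - \frac{23 \left(-45 - 12\right)}{9} = \left(- \frac{23}{9}\right) \left(-57\right) = \frac{437}{3}$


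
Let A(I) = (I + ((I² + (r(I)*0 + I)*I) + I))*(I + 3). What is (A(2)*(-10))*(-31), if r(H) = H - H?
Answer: 18600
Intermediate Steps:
r(H) = 0
A(I) = (3 + I)*(2*I + 2*I²) (A(I) = (I + ((I² + (0*0 + I)*I) + I))*(I + 3) = (I + ((I² + (0 + I)*I) + I))*(3 + I) = (I + ((I² + I*I) + I))*(3 + I) = (I + ((I² + I²) + I))*(3 + I) = (I + (2*I² + I))*(3 + I) = (I + (I + 2*I²))*(3 + I) = (2*I + 2*I²)*(3 + I) = (3 + I)*(2*I + 2*I²))
(A(2)*(-10))*(-31) = ((2*2*(3 + 2² + 4*2))*(-10))*(-31) = ((2*2*(3 + 4 + 8))*(-10))*(-31) = ((2*2*15)*(-10))*(-31) = (60*(-10))*(-31) = -600*(-31) = 18600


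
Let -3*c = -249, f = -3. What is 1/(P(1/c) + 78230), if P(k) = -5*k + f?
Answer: 83/6492836 ≈ 1.2783e-5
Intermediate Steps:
c = 83 (c = -⅓*(-249) = 83)
P(k) = -3 - 5*k (P(k) = -5*k - 3 = -3 - 5*k)
1/(P(1/c) + 78230) = 1/((-3 - 5/83) + 78230) = 1/(-254/83 + 78230) = 1/(6492836/83) = 83/6492836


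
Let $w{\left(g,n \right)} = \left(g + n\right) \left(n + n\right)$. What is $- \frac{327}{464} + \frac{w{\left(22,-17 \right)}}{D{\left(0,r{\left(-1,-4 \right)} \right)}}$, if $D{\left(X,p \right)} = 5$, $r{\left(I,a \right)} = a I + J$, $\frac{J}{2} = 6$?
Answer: $- \frac{16103}{464} \approx -34.705$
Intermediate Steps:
$J = 12$ ($J = 2 \cdot 6 = 12$)
$w{\left(g,n \right)} = 2 n \left(g + n\right)$ ($w{\left(g,n \right)} = \left(g + n\right) 2 n = 2 n \left(g + n\right)$)
$r{\left(I,a \right)} = 12 + I a$ ($r{\left(I,a \right)} = a I + 12 = I a + 12 = 12 + I a$)
$- \frac{327}{464} + \frac{w{\left(22,-17 \right)}}{D{\left(0,r{\left(-1,-4 \right)} \right)}} = - \frac{327}{464} + \frac{2 \left(-17\right) \left(22 - 17\right)}{5} = \left(-327\right) \frac{1}{464} + 2 \left(-17\right) 5 \cdot \frac{1}{5} = - \frac{327}{464} - 34 = - \frac{16103}{464}$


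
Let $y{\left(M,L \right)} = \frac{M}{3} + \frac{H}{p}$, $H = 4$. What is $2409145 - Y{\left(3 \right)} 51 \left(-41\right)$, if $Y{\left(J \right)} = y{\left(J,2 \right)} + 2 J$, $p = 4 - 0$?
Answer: $2425873$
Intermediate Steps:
$p = 4$ ($p = 4 + 0 = 4$)
$y{\left(M,L \right)} = 1 + \frac{M}{3}$ ($y{\left(M,L \right)} = \frac{M}{3} + \frac{4}{4} = M \frac{1}{3} + 4 \cdot \frac{1}{4} = \frac{M}{3} + 1 = 1 + \frac{M}{3}$)
$Y{\left(J \right)} = 1 + \frac{7 J}{3}$ ($Y{\left(J \right)} = \left(1 + \frac{J}{3}\right) + 2 J = 1 + \frac{7 J}{3}$)
$2409145 - Y{\left(3 \right)} 51 \left(-41\right) = 2409145 - \left(1 + \frac{7}{3} \cdot 3\right) 51 \left(-41\right) = 2409145 - \left(1 + 7\right) 51 \left(-41\right) = 2409145 - 8 \cdot 51 \left(-41\right) = 2409145 - 408 \left(-41\right) = 2409145 - -16728 = 2409145 + 16728 = 2425873$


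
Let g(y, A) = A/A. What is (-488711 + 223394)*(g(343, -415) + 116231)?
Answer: -30838325544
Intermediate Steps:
g(y, A) = 1
(-488711 + 223394)*(g(343, -415) + 116231) = (-488711 + 223394)*(1 + 116231) = -265317*116232 = -30838325544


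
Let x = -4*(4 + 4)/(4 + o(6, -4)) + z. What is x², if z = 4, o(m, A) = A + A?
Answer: 144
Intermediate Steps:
o(m, A) = 2*A
x = 12 (x = -4*(4 + 4)/(4 + 2*(-4)) + 4 = -32/(4 - 8) + 4 = -32/(-4) + 4 = -32*(-1)/4 + 4 = -4*(-2) + 4 = 8 + 4 = 12)
x² = 12² = 144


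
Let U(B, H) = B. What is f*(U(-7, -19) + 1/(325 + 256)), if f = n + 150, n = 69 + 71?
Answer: -1179140/581 ≈ -2029.5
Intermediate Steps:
n = 140
f = 290 (f = 140 + 150 = 290)
f*(U(-7, -19) + 1/(325 + 256)) = 290*(-7 + 1/(325 + 256)) = 290*(-7 + 1/581) = 290*(-4066/581) = -1179140/581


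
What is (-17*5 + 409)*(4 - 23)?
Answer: -6156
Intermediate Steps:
(-17*5 + 409)*(4 - 23) = (-85 + 409)*(-19) = 324*(-19) = -6156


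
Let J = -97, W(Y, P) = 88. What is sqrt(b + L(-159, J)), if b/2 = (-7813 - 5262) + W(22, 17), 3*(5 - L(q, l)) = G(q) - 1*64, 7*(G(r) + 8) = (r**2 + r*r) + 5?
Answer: 2*I*sqrt(3125913)/21 ≈ 168.38*I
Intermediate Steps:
G(r) = -51/7 + 2*r**2/7 (G(r) = -8 + ((r**2 + r*r) + 5)/7 = -8 + ((r**2 + r**2) + 5)/7 = -8 + (2*r**2 + 5)/7 = -8 + (5 + 2*r**2)/7 = -8 + (5/7 + 2*r**2/7) = -51/7 + 2*r**2/7)
L(q, l) = 604/21 - 2*q**2/21 (L(q, l) = 5 - ((-51/7 + 2*q**2/7) - 1*64)/3 = 5 - ((-51/7 + 2*q**2/7) - 64)/3 = 5 - (-499/7 + 2*q**2/7)/3 = 5 + (499/21 - 2*q**2/21) = 604/21 - 2*q**2/21)
b = -25974 (b = 2*((-7813 - 5262) + 88) = 2*(-13075 + 88) = 2*(-12987) = -25974)
sqrt(b + L(-159, J)) = sqrt(-25974 + (604/21 - 2/21*(-159)**2)) = sqrt(-25974 + (604/21 - 2/21*25281)) = sqrt(-25974 + (604/21 - 16854/7)) = sqrt(-25974 - 49958/21) = sqrt(-595412/21) = 2*I*sqrt(3125913)/21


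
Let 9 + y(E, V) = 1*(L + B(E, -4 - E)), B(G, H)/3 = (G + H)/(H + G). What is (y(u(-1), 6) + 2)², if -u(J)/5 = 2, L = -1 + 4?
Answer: 1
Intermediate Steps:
B(G, H) = 3 (B(G, H) = 3*((G + H)/(H + G)) = 3*((G + H)/(G + H)) = 3*1 = 3)
L = 3
u(J) = -10 (u(J) = -5*2 = -10)
y(E, V) = -3 (y(E, V) = -9 + 1*(3 + 3) = -9 + 1*6 = -9 + 6 = -3)
(y(u(-1), 6) + 2)² = (-3 + 2)² = (-1)² = 1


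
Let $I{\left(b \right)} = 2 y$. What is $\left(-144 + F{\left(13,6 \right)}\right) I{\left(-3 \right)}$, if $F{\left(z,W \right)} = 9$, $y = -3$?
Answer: $810$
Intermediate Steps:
$I{\left(b \right)} = -6$ ($I{\left(b \right)} = 2 \left(-3\right) = -6$)
$\left(-144 + F{\left(13,6 \right)}\right) I{\left(-3 \right)} = \left(-144 + 9\right) \left(-6\right) = \left(-135\right) \left(-6\right) = 810$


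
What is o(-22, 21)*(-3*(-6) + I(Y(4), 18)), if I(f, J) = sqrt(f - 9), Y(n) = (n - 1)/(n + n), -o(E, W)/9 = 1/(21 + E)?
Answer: 162 + 9*I*sqrt(138)/4 ≈ 162.0 + 26.432*I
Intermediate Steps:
o(E, W) = -9/(21 + E)
Y(n) = (-1 + n)/(2*n) (Y(n) = (-1 + n)/((2*n)) = (-1 + n)*(1/(2*n)) = (-1 + n)/(2*n))
I(f, J) = sqrt(-9 + f)
o(-22, 21)*(-3*(-6) + I(Y(4), 18)) = (-9/(21 - 22))*(-3*(-6) + sqrt(-9 + (1/2)*(-1 + 4)/4)) = (-9/(-1))*(18 + sqrt(-9 + (1/2)*(1/4)*3)) = (-9*(-1))*(18 + sqrt(-9 + 3/8)) = 9*(18 + sqrt(-69/8)) = 9*(18 + I*sqrt(138)/4) = 162 + 9*I*sqrt(138)/4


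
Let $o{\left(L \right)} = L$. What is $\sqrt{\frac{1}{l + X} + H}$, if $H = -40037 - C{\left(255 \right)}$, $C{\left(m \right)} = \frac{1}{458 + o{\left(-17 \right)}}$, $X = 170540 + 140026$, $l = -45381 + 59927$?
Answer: $\frac{5 i \sqrt{18662341900378786}}{3413676} \approx 200.09 i$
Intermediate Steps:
$l = 14546$
$X = 310566$
$C{\left(m \right)} = \frac{1}{441}$ ($C{\left(m \right)} = \frac{1}{458 - 17} = \frac{1}{441}$)
$H = - \frac{17656318}{441}$ ($H = -40037 - \frac{1}{441} = - \frac{17656318}{441} \approx -40037.0$)
$\sqrt{\frac{1}{l + X} + H} = \sqrt{\frac{1}{14546 + 310566} - \frac{17656318}{441}} = \sqrt{\frac{1}{325112} - \frac{17656318}{441}} = \sqrt{- \frac{5740280857175}{143374392}} = \frac{5 i \sqrt{18662341900378786}}{3413676}$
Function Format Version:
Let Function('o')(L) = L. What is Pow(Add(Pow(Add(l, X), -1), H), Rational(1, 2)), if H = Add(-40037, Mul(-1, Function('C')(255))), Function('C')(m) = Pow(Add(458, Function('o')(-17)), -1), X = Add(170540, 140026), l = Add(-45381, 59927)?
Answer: Mul(Rational(5, 3413676), I, Pow(18662341900378786, Rational(1, 2))) ≈ Mul(200.09, I)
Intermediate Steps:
l = 14546
X = 310566
Function('C')(m) = Rational(1, 441) (Function('C')(m) = Pow(Add(458, -17), -1) = Pow(441, -1) = Rational(1, 441))
H = Rational(-17656318, 441) (H = Add(-40037, Mul(-1, Rational(1, 441))) = Add(-40037, Rational(-1, 441)) = Rational(-17656318, 441) ≈ -40037.)
Pow(Add(Pow(Add(l, X), -1), H), Rational(1, 2)) = Pow(Add(Pow(Add(14546, 310566), -1), Rational(-17656318, 441)), Rational(1, 2)) = Pow(Add(Pow(325112, -1), Rational(-17656318, 441)), Rational(1, 2)) = Pow(Add(Rational(1, 325112), Rational(-17656318, 441)), Rational(1, 2)) = Pow(Rational(-5740280857175, 143374392), Rational(1, 2)) = Mul(Rational(5, 3413676), I, Pow(18662341900378786, Rational(1, 2)))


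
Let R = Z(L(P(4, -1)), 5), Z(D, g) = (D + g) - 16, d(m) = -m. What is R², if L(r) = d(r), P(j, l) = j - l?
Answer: 256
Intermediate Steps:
L(r) = -r
Z(D, g) = -16 + D + g
R = -16 (R = -16 - (4 - 1*(-1)) + 5 = -16 - (4 + 1) + 5 = -16 - 1*5 + 5 = -16 - 5 + 5 = -16)
R² = (-16)² = 256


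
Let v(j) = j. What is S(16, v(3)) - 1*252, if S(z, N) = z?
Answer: -236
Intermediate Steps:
S(16, v(3)) - 1*252 = 16 - 1*252 = 16 - 252 = -236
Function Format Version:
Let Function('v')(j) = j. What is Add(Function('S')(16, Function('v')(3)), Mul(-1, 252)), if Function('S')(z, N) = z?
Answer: -236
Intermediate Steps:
Add(Function('S')(16, Function('v')(3)), Mul(-1, 252)) = Add(16, Mul(-1, 252)) = Add(16, -252) = -236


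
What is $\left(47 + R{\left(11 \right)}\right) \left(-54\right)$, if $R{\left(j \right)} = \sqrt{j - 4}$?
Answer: $-2538 - 54 \sqrt{7} \approx -2680.9$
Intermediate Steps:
$R{\left(j \right)} = \sqrt{-4 + j}$
$\left(47 + R{\left(11 \right)}\right) \left(-54\right) = \left(47 + \sqrt{-4 + 11}\right) \left(-54\right) = \left(47 + \sqrt{7}\right) \left(-54\right) = -2538 - 54 \sqrt{7}$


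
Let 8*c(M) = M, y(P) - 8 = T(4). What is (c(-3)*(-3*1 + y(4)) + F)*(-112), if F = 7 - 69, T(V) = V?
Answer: 7322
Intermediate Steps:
y(P) = 12 (y(P) = 8 + 4 = 12)
c(M) = M/8
F = -62
(c(-3)*(-3*1 + y(4)) + F)*(-112) = (((1/8)*(-3))*(-3*1 + 12) - 62)*(-112) = (-3*(-3 + 12)/8 - 62)*(-112) = (-3/8*9 - 62)*(-112) = (-27/8 - 62)*(-112) = -523/8*(-112) = 7322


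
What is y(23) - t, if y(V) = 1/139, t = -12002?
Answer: 1668279/139 ≈ 12002.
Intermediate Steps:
y(V) = 1/139
y(23) - t = 1/139 - 1*(-12002) = 1/139 + 12002 = 1668279/139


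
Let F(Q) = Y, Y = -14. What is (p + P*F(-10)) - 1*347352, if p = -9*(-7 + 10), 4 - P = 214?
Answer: -344439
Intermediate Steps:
P = -210 (P = 4 - 1*214 = 4 - 214 = -210)
F(Q) = -14
p = -27 (p = -9*3 = -27)
(p + P*F(-10)) - 1*347352 = (-27 - 210*(-14)) - 1*347352 = (-27 + 2940) - 347352 = 2913 - 347352 = -344439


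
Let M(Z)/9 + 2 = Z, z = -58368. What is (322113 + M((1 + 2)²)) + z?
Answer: 263808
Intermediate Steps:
M(Z) = -18 + 9*Z
(322113 + M((1 + 2)²)) + z = (322113 + (-18 + 9*(1 + 2)²)) - 58368 = (322113 + (-18 + 9*3²)) - 58368 = (322113 + (-18 + 9*9)) - 58368 = (322113 + (-18 + 81)) - 58368 = (322113 + 63) - 58368 = 322176 - 58368 = 263808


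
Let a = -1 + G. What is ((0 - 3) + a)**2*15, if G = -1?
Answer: 375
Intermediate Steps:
a = -2 (a = -1 - 1 = -2)
((0 - 3) + a)**2*15 = ((0 - 3) - 2)**2*15 = (-3 - 2)**2*15 = (-5)**2*15 = 25*15 = 375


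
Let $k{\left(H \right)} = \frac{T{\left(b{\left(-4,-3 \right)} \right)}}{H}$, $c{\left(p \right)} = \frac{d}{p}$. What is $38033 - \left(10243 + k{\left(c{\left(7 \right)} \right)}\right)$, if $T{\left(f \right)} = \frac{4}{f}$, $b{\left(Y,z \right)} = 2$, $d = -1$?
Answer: $27804$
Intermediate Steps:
$c{\left(p \right)} = - \frac{1}{p}$
$k{\left(H \right)} = \frac{2}{H}$ ($k{\left(H \right)} = \frac{4 \cdot \frac{1}{2}}{H} = \frac{2}{H}$)
$38033 - \left(10243 + k{\left(c{\left(7 \right)} \right)}\right) = 38033 - \left(10243 + \frac{2}{\left(-1\right) \frac{1}{7}}\right) = 38033 - \left(10243 + \frac{2}{- \frac{1}{7}}\right) = 38033 - \left(10243 + 2 \left(-7\right)\right) = 38033 - 10229 = 27804$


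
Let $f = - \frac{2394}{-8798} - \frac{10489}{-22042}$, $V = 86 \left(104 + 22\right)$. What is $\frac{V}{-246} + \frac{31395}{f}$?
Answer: $\frac{24935799287700}{594708157} \approx 41930.0$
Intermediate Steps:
$V = 10836$ ($V = 86 \cdot 126 = 10836$)
$f = \frac{72525385}{96962758}$ ($f = \left(-2394\right) \left(- \frac{1}{8798}\right) - - \frac{10489}{22042} = \frac{1197}{4399} + \frac{10489}{22042} = \frac{72525385}{96962758} \approx 0.74797$)
$\frac{V}{-246} + \frac{31395}{f} = \frac{10836}{-246} + \frac{31395}{\frac{72525385}{96962758}} = 10836 \left(- \frac{1}{246}\right) + 31395 \cdot \frac{96962758}{72525385} = - \frac{1806}{41} + \frac{608829157482}{14505077} = \frac{24935799287700}{594708157}$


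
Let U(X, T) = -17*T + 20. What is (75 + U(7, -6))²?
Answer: 38809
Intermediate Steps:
U(X, T) = 20 - 17*T
(75 + U(7, -6))² = (75 + (20 - 17*(-6)))² = (75 + (20 + 102))² = (75 + 122)² = 197² = 38809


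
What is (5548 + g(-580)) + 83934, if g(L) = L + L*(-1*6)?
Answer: 92382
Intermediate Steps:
g(L) = -5*L (g(L) = L + L*(-6) = L - 6*L = -5*L)
(5548 + g(-580)) + 83934 = (5548 - 5*(-580)) + 83934 = (5548 + 2900) + 83934 = 8448 + 83934 = 92382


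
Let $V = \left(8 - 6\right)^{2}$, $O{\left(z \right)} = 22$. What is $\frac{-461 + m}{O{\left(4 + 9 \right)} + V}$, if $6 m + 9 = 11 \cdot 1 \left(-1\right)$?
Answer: $- \frac{1393}{78} \approx -17.859$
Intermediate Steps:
$V = 4$ ($V = 2^{2} = 4$)
$m = - \frac{10}{3}$ ($m = - \frac{3}{2} + \frac{11 \cdot 1 \left(-1\right)}{6} = - \frac{3}{2} + \frac{11 \left(-1\right)}{6} = - \frac{3}{2} + \frac{1}{6} \left(-11\right) = - \frac{3}{2} - \frac{11}{6} = - \frac{10}{3} \approx -3.3333$)
$\frac{-461 + m}{O{\left(4 + 9 \right)} + V} = \frac{-461 - \frac{10}{3}}{22 + 4} = - \frac{1393}{3 \cdot 26} = \left(- \frac{1393}{3}\right) \frac{1}{26} = - \frac{1393}{78}$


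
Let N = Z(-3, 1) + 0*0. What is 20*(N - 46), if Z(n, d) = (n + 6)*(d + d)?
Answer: -800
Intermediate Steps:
Z(n, d) = 2*d*(6 + n) (Z(n, d) = (6 + n)*(2*d) = 2*d*(6 + n))
N = 6 (N = 2*1*(6 - 3) + 0*0 = 2*1*3 + 0 = 6 + 0 = 6)
20*(N - 46) = 20*(6 - 46) = 20*(-40) = -800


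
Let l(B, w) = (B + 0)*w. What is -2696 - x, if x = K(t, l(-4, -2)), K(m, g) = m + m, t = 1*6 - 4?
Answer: -2700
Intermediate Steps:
l(B, w) = B*w
t = 2 (t = 6 - 4 = 2)
K(m, g) = 2*m
x = 4 (x = 2*2 = 4)
-2696 - x = -2696 - 1*4 = -2696 - 4 = -2700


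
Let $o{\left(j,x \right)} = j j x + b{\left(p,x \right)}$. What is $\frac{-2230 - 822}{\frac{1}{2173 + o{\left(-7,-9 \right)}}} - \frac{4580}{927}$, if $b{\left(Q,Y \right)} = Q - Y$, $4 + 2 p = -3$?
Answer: $- \frac{4915746530}{927} \approx -5.3029 \cdot 10^{6}$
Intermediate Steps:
$p = - \frac{7}{2}$ ($p = -2 + \frac{1}{2} \left(-3\right) = -2 - \frac{3}{2} = - \frac{7}{2} \approx -3.5$)
$o{\left(j,x \right)} = - \frac{7}{2} - x + x j^{2}$ ($o{\left(j,x \right)} = j j x - \left(\frac{7}{2} + x\right) = j^{2} x - \left(\frac{7}{2} + x\right) = x j^{2} - \left(\frac{7}{2} + x\right) = - \frac{7}{2} - x + x j^{2}$)
$\frac{-2230 - 822}{\frac{1}{2173 + o{\left(-7,-9 \right)}}} - \frac{4580}{927} = \frac{-2230 - 822}{\frac{1}{2173 - \left(- \frac{11}{2} + 441\right)}} - \frac{4580}{927} = \frac{-2230 - 822}{\frac{1}{2173 - \frac{871}{2}}} - \frac{4580}{927} = - \frac{3052}{\frac{1}{2173 - \frac{871}{2}}} - \frac{4580}{927} = - \frac{3052}{\frac{1}{\frac{3475}{2}}} - \frac{4580}{927} = - \frac{3052}{\frac{2}{3475}} - \frac{4580}{927} = \left(-3052\right) \frac{3475}{2} - \frac{4580}{927} = -5302850 - \frac{4580}{927} = - \frac{4915746530}{927}$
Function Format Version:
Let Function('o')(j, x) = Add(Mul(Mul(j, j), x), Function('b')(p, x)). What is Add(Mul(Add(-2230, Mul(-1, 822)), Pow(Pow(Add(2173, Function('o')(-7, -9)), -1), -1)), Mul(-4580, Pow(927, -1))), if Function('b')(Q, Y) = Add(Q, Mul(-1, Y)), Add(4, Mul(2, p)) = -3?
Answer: Rational(-4915746530, 927) ≈ -5.3029e+6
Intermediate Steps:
p = Rational(-7, 2) (p = Add(-2, Mul(Rational(1, 2), -3)) = Add(-2, Rational(-3, 2)) = Rational(-7, 2) ≈ -3.5000)
Function('o')(j, x) = Add(Rational(-7, 2), Mul(-1, x), Mul(x, Pow(j, 2))) (Function('o')(j, x) = Add(Mul(Mul(j, j), x), Add(Rational(-7, 2), Mul(-1, x))) = Add(Mul(Pow(j, 2), x), Add(Rational(-7, 2), Mul(-1, x))) = Add(Mul(x, Pow(j, 2)), Add(Rational(-7, 2), Mul(-1, x))) = Add(Rational(-7, 2), Mul(-1, x), Mul(x, Pow(j, 2))))
Add(Mul(Add(-2230, Mul(-1, 822)), Pow(Pow(Add(2173, Function('o')(-7, -9)), -1), -1)), Mul(-4580, Pow(927, -1))) = Add(Mul(Add(-2230, Mul(-1, 822)), Pow(Pow(Add(2173, Add(Rational(-7, 2), Mul(-1, -9), Mul(-9, Pow(-7, 2)))), -1), -1)), Mul(-4580, Pow(927, -1))) = Add(Mul(Add(-2230, -822), Pow(Pow(Add(2173, Add(Rational(-7, 2), 9, Mul(-9, 49))), -1), -1)), Mul(-4580, Rational(1, 927))) = Add(Mul(-3052, Pow(Pow(Add(2173, Add(Rational(-7, 2), 9, -441)), -1), -1)), Rational(-4580, 927)) = Add(Mul(-3052, Pow(Pow(Add(2173, Rational(-871, 2)), -1), -1)), Rational(-4580, 927)) = Add(Mul(-3052, Pow(Pow(Rational(3475, 2), -1), -1)), Rational(-4580, 927)) = Add(Mul(-3052, Pow(Rational(2, 3475), -1)), Rational(-4580, 927)) = Add(Mul(-3052, Rational(3475, 2)), Rational(-4580, 927)) = Add(-5302850, Rational(-4580, 927)) = Rational(-4915746530, 927)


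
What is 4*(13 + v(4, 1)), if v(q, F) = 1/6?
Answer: 158/3 ≈ 52.667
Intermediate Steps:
v(q, F) = ⅙
4*(13 + v(4, 1)) = 4*(13 + ⅙) = 4*(79/6) = 158/3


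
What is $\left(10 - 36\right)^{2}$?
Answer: $676$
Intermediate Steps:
$\left(10 - 36\right)^{2} = \left(-26\right)^{2} = 676$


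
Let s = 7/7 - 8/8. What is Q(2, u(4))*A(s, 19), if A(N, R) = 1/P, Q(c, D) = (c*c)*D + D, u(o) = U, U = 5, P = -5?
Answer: -5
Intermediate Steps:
u(o) = 5
Q(c, D) = D + D*c² (Q(c, D) = c²*D + D = D*c² + D = D + D*c²)
s = 0 (s = 7*(⅐) - 8*⅛ = 1 - 1 = 0)
A(N, R) = -⅕ (A(N, R) = 1/(-5) = -⅕)
Q(2, u(4))*A(s, 19) = (5*(1 + 2²))*(-⅕) = (5*(1 + 4))*(-⅕) = (5*5)*(-⅕) = 25*(-⅕) = -5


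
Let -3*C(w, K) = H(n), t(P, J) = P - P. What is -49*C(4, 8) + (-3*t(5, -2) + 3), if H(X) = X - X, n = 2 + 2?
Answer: 3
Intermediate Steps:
t(P, J) = 0
n = 4
H(X) = 0
C(w, K) = 0 (C(w, K) = -1/3*0 = 0)
-49*C(4, 8) + (-3*t(5, -2) + 3) = -49*0 + (-3*0 + 3) = 0 + (0 + 3) = 0 + 3 = 3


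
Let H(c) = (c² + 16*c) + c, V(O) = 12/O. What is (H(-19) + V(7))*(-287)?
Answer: -11398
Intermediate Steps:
H(c) = c² + 17*c
(H(-19) + V(7))*(-287) = (-19*(17 - 19) + 12/7)*(-287) = (-19*(-2) + 12*(⅐))*(-287) = (38 + 12/7)*(-287) = (278/7)*(-287) = -11398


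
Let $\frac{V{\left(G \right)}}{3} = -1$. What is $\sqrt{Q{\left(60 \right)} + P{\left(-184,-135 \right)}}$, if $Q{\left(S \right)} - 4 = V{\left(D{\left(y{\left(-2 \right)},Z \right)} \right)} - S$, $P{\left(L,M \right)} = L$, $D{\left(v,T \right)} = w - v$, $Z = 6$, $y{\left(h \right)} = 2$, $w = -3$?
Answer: $9 i \sqrt{3} \approx 15.588 i$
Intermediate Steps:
$D{\left(v,T \right)} = -3 - v$
$V{\left(G \right)} = -3$ ($V{\left(G \right)} = 3 \left(-1\right) = -3$)
$Q{\left(S \right)} = 1 - S$ ($Q{\left(S \right)} = 4 - \left(3 + S\right) = 1 - S$)
$\sqrt{Q{\left(60 \right)} + P{\left(-184,-135 \right)}} = \sqrt{\left(1 - 60\right) - 184} = \sqrt{-59 - 184} = \sqrt{-243} = 9 i \sqrt{3}$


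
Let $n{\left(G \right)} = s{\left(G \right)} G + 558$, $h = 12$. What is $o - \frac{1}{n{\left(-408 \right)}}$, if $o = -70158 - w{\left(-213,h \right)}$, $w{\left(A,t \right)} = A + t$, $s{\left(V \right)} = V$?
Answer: $- \frac{11684358055}{167022} \approx -69957.0$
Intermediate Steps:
$n{\left(G \right)} = 558 + G^{2}$ ($n{\left(G \right)} = G G + 558 = G^{2} + 558 = 558 + G^{2}$)
$o = -69957$ ($o = -70158 - \left(-213 + 12\right) = -70158 - -201 = -70158 + 201 = -69957$)
$o - \frac{1}{n{\left(-408 \right)}} = -69957 - \frac{1}{558 + \left(-408\right)^{2}} = -69957 - \frac{1}{558 + 166464} = -69957 - \frac{1}{167022} = - \frac{11684358055}{167022}$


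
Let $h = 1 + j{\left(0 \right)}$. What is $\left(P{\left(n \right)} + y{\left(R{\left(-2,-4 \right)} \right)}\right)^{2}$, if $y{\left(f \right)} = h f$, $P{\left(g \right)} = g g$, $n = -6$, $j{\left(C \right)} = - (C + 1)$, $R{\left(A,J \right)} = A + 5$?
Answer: $1296$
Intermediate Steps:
$R{\left(A,J \right)} = 5 + A$
$j{\left(C \right)} = -1 - C$ ($j{\left(C \right)} = - (1 + C) = -1 - C$)
$h = 0$ ($h = 1 - 1 = 0$)
$P{\left(g \right)} = g^{2}$
$y{\left(f \right)} = 0$ ($y{\left(f \right)} = 0 f = 0$)
$\left(P{\left(n \right)} + y{\left(R{\left(-2,-4 \right)} \right)}\right)^{2} = \left(\left(-6\right)^{2} + 0\right)^{2} = \left(36 + 0\right)^{2} = 36^{2} = 1296$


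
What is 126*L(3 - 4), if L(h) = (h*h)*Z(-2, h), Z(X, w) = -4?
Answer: -504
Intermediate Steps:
L(h) = -4*h² (L(h) = (h*h)*(-4) = h²*(-4) = -4*h²)
126*L(3 - 4) = 126*(-4*(3 - 4)²) = 126*(-4*(-1)²) = 126*(-4*1) = 126*(-4) = -504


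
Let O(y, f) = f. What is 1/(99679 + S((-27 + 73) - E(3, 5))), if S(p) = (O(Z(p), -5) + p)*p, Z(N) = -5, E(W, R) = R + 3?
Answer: 1/100933 ≈ 9.9076e-6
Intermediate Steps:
E(W, R) = 3 + R
S(p) = p*(-5 + p) (S(p) = (-5 + p)*p = p*(-5 + p))
1/(99679 + S((-27 + 73) - E(3, 5))) = 1/(99679 + ((-27 + 73) - (3 + 5))*(-5 + ((-27 + 73) - (3 + 5)))) = 1/(99679 + (46 - 1*8)*(-5 + (46 - 1*8))) = 1/(99679 + (46 - 8)*(-5 + (46 - 8))) = 1/(99679 + 38*(-5 + 38)) = 1/(99679 + 38*33) = 1/(99679 + 1254) = 1/100933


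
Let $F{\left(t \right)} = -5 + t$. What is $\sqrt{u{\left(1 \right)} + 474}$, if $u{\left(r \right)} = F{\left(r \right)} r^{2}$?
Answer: $\sqrt{470} \approx 21.679$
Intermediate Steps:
$u{\left(r \right)} = r^{2} \left(-5 + r\right)$ ($u{\left(r \right)} = \left(-5 + r\right) r^{2} = r^{2} \left(-5 + r\right)$)
$\sqrt{u{\left(1 \right)} + 474} = \sqrt{1^{2} \left(-5 + 1\right) + 474} = \sqrt{1 \left(-4\right) + 474} = \sqrt{-4 + 474} = \sqrt{470}$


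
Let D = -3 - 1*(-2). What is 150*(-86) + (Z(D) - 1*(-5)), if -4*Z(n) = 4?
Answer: -12896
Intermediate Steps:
D = -1 (D = -3 + 2 = -1)
Z(n) = -1 (Z(n) = -¼*4 = -1)
150*(-86) + (Z(D) - 1*(-5)) = 150*(-86) + (-1 - 1*(-5)) = -12900 + (-1 + 5) = -12900 + 4 = -12896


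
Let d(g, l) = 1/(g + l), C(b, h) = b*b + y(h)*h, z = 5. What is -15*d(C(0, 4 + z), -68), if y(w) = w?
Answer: -15/13 ≈ -1.1538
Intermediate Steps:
C(b, h) = b² + h² (C(b, h) = b*b + h*h = b² + h²)
-15*d(C(0, 4 + z), -68) = -15/((0² + (4 + 5)²) - 68) = -15/((0 + 9²) - 68) = -15/((0 + 81) - 68) = -15/(81 - 68) = -15/13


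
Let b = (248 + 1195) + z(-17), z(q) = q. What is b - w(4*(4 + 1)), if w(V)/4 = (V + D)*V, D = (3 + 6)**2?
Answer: -6654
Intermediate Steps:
D = 81 (D = 9**2 = 81)
b = 1426 (b = (248 + 1195) - 17 = 1443 - 17 = 1426)
w(V) = 4*V*(81 + V) (w(V) = 4*((V + 81)*V) = 4*((81 + V)*V) = 4*(V*(81 + V)) = 4*V*(81 + V))
b - w(4*(4 + 1)) = 1426 - 4*4*(4 + 1)*(81 + 4*(4 + 1)) = 1426 - 4*4*5*(81 + 4*5) = 1426 - 4*20*(81 + 20) = 1426 - 4*20*101 = 1426 - 1*8080 = 1426 - 8080 = -6654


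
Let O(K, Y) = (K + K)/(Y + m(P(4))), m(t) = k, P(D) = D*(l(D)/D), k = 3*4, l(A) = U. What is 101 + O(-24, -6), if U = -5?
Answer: 93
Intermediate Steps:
l(A) = -5
k = 12
P(D) = -5 (P(D) = D*(-5/D) = -5)
m(t) = 12
O(K, Y) = 2*K/(12 + Y) (O(K, Y) = (K + K)/(Y + 12) = (2*K)/(12 + Y) = 2*K/(12 + Y))
101 + O(-24, -6) = 101 + 2*(-24)/(12 - 6) = 101 + 2*(-24)/6 = 101 + 2*(-24)*(1/6) = 101 - 8 = 93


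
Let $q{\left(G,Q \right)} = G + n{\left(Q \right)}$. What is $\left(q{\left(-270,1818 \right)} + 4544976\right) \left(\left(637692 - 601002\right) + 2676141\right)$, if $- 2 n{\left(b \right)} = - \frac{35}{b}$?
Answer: $\frac{14942771450745127}{1212} \approx 1.2329 \cdot 10^{13}$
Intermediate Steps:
$n{\left(b \right)} = \frac{35}{2 b}$ ($n{\left(b \right)} = - \frac{\left(-35\right) \frac{1}{b}}{2} = \frac{35}{2 b}$)
$q{\left(G,Q \right)} = G + \frac{35}{2 Q}$
$\left(q{\left(-270,1818 \right)} + 4544976\right) \left(\left(637692 - 601002\right) + 2676141\right) = \left(\left(-270 + \frac{35}{2 \cdot 1818}\right) + 4544976\right) \left(\left(637692 - 601002\right) + 2676141\right) = \left(\left(-270 + \frac{35}{2} \cdot \frac{1}{1818}\right) + 4544976\right) \left(36690 + 2676141\right) = \left(\left(-270 + \frac{35}{3636}\right) + 4544976\right) 2712831 = \left(- \frac{981685}{3636} + 4544976\right) 2712831 = \frac{16524551051}{3636} \cdot 2712831 = \frac{14942771450745127}{1212}$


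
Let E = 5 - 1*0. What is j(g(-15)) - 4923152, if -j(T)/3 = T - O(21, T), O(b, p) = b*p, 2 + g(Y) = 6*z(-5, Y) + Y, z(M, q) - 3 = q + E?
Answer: -4926692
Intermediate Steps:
E = 5 (E = 5 + 0 = 5)
z(M, q) = 8 + q (z(M, q) = 3 + (q + 5) = 3 + (5 + q) = 8 + q)
g(Y) = 46 + 7*Y (g(Y) = -2 + (6*(8 + Y) + Y) = -2 + ((48 + 6*Y) + Y) = -2 + (48 + 7*Y) = 46 + 7*Y)
j(T) = 60*T (j(T) = -3*(T - 21*T) = -(-60)*T = 60*T)
j(g(-15)) - 4923152 = 60*(46 + 7*(-15)) - 4923152 = 60*(46 - 105) - 4923152 = 60*(-59) - 4923152 = -3540 - 4923152 = -4926692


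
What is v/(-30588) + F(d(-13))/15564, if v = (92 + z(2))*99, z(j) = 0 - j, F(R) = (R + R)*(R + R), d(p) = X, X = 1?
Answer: -5773037/19836318 ≈ -0.29103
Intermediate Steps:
d(p) = 1
F(R) = 4*R² (F(R) = (2*R)*(2*R) = 4*R²)
z(j) = -j
v = 8910 (v = (92 - 1*2)*99 = (92 - 2)*99 = 90*99 = 8910)
v/(-30588) + F(d(-13))/15564 = 8910/(-30588) + (4*1²)/15564 = 8910*(-1/30588) + (4*1)*(1/15564) = -1485/5098 + 4*(1/15564) = -1485/5098 + 1/3891 = -5773037/19836318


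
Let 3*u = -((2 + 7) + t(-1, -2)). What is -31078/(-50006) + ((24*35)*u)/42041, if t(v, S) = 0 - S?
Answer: 576265859/1051151123 ≈ 0.54822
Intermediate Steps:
t(v, S) = -S
u = -11/3 (u = (-((2 + 7) - 1*(-2)))/3 = (-(9 + 2))/3 = (-1*11)/3 = (⅓)*(-11) = -11/3 ≈ -3.6667)
-31078/(-50006) + ((24*35)*u)/42041 = -31078/(-50006) + ((24*35)*(-11/3))/42041 = -31078*(-1/50006) + (840*(-11/3))*(1/42041) = 15539/25003 - 3080*1/42041 = 15539/25003 - 3080/42041 = 576265859/1051151123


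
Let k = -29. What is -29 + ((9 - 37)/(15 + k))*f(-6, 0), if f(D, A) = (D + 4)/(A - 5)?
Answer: -141/5 ≈ -28.200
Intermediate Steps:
f(D, A) = (4 + D)/(-5 + A)
-29 + ((9 - 37)/(15 + k))*f(-6, 0) = -29 + ((9 - 37)/(15 - 29))*((4 - 6)/(-5 + 0)) = -29 + (-28/(-14))*(-2/(-5)) = -29 + (-28*(-1/14))*(-⅕*(-2)) = -29 + 2*(⅖) = -29 + ⅘ = -141/5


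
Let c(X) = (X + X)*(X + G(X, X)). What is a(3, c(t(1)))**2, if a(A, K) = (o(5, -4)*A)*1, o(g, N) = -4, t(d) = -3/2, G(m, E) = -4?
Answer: 144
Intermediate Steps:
t(d) = -3/2 (t(d) = -3*1/2 = -3/2)
c(X) = 2*X*(-4 + X) (c(X) = (X + X)*(X - 4) = (2*X)*(-4 + X) = 2*X*(-4 + X))
a(A, K) = -4*A (a(A, K) = -4*A*1 = -4*A)
a(3, c(t(1)))**2 = (-4*3)**2 = (-12)**2 = 144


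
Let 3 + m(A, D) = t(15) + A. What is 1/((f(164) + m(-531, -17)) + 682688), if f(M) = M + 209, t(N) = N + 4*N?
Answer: 1/682602 ≈ 1.4650e-6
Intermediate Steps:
t(N) = 5*N
f(M) = 209 + M
m(A, D) = 72 + A (m(A, D) = -3 + (5*15 + A) = -3 + (75 + A) = 72 + A)
1/((f(164) + m(-531, -17)) + 682688) = 1/(((209 + 164) + (72 - 531)) + 682688) = 1/((373 - 459) + 682688) = 1/(-86 + 682688) = 1/682602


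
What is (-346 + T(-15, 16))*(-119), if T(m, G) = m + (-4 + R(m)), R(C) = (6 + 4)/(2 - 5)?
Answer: 131495/3 ≈ 43832.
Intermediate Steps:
R(C) = -10/3 (R(C) = 10/(-3) = 10*(-⅓) = -10/3)
T(m, G) = -22/3 + m (T(m, G) = m + (-4 - 10/3) = m - 22/3 = -22/3 + m)
(-346 + T(-15, 16))*(-119) = (-346 + (-22/3 - 15))*(-119) = (-346 - 67/3)*(-119) = -1105/3*(-119) = 131495/3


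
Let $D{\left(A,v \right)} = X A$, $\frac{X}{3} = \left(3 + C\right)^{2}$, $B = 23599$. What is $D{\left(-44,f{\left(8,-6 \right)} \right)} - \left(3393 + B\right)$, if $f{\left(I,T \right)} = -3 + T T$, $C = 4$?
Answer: $-33460$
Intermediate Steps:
$f{\left(I,T \right)} = -3 + T^{2}$
$X = 147$ ($X = 3 \left(3 + 4\right)^{2} = 3 \cdot 7^{2} = 3 \cdot 49 = 147$)
$D{\left(A,v \right)} = 147 A$
$D{\left(-44,f{\left(8,-6 \right)} \right)} - \left(3393 + B\right) = 147 \left(-44\right) - \left(3393 + 23599\right) = -6468 - 26992 = -33460$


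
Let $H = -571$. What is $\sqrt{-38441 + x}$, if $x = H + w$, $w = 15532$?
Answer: $2 i \sqrt{5870} \approx 153.23 i$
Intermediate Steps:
$x = 14961$ ($x = -571 + 15532 = 14961$)
$\sqrt{-38441 + x} = \sqrt{-38441 + 14961} = \sqrt{-23480} = 2 i \sqrt{5870}$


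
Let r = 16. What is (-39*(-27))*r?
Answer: 16848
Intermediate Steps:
(-39*(-27))*r = -39*(-27)*16 = 1053*16 = 16848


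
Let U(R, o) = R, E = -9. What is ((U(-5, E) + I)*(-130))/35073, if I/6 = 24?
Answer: -18070/35073 ≈ -0.51521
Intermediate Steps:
I = 144 (I = 6*24 = 144)
((U(-5, E) + I)*(-130))/35073 = ((-5 + 144)*(-130))/35073 = (139*(-130))*(1/35073) = -18070*1/35073 = -18070/35073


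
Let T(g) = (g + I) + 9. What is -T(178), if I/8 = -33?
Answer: 77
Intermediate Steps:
I = -264 (I = 8*(-33) = -264)
T(g) = -255 + g (T(g) = (g - 264) + 9 = (-264 + g) + 9 = -255 + g)
-T(178) = -(-255 + 178) = -1*(-77) = 77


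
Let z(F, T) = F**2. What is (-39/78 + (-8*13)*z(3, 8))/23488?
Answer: -1873/46976 ≈ -0.039871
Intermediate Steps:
(-39/78 + (-8*13)*z(3, 8))/23488 = (-39/78 - 8*13*3**2)/23488 = (-39*1/78 - 104*9)*(1/23488) = (-1/2 - 936)*(1/23488) = -1873/2*1/23488 = -1873/46976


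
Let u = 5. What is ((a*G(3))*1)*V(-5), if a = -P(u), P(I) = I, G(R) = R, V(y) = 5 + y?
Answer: 0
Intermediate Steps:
a = -5 (a = -1*5 = -5)
((a*G(3))*1)*V(-5) = (-5*3*1)*(5 - 5) = -15*1*0 = -15*0 = 0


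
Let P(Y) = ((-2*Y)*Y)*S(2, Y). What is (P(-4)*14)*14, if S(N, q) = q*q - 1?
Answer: -94080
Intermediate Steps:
S(N, q) = -1 + q² (S(N, q) = q² - 1 = -1 + q²)
P(Y) = -2*Y²*(-1 + Y²) (P(Y) = ((-2*Y)*Y)*(-1 + Y²) = (-2*Y²)*(-1 + Y²) = -2*Y²*(-1 + Y²))
(P(-4)*14)*14 = ((2*(-4)²*(1 - 1*(-4)²))*14)*14 = ((2*16*(1 - 1*16))*14)*14 = ((2*16*(1 - 16))*14)*14 = ((2*16*(-15))*14)*14 = -480*14*14 = -6720*14 = -94080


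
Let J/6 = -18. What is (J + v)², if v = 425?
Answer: 100489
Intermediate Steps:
J = -108 (J = 6*(-18) = -108)
(J + v)² = (-108 + 425)² = 317² = 100489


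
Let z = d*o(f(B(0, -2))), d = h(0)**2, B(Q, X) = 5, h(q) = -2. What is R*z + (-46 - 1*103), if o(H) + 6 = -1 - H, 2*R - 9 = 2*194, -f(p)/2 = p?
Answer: 2233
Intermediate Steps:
f(p) = -2*p
R = 397/2 (R = 9/2 + (2*194)/2 = 9/2 + (1/2)*388 = 9/2 + 194 = 397/2 ≈ 198.50)
o(H) = -7 - H (o(H) = -6 + (-1 - H) = -7 - H)
d = 4 (d = (-2)**2 = 4)
z = 12 (z = 4*(-7 - (-2)*5) = 4*(-7 - 1*(-10)) = 4*(-7 + 10) = 4*3 = 12)
R*z + (-46 - 1*103) = (397/2)*12 + (-46 - 1*103) = 2382 + (-46 - 103) = 2382 - 149 = 2233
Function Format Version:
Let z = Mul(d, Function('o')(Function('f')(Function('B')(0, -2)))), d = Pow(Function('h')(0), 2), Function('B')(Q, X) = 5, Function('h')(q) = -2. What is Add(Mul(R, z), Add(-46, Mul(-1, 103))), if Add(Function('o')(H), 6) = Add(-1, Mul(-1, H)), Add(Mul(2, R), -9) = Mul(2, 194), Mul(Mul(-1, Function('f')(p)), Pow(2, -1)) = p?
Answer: 2233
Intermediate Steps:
Function('f')(p) = Mul(-2, p)
R = Rational(397, 2) (R = Add(Rational(9, 2), Mul(Rational(1, 2), Mul(2, 194))) = Add(Rational(9, 2), Mul(Rational(1, 2), 388)) = Add(Rational(9, 2), 194) = Rational(397, 2) ≈ 198.50)
Function('o')(H) = Add(-7, Mul(-1, H)) (Function('o')(H) = Add(-6, Add(-1, Mul(-1, H))) = Add(-7, Mul(-1, H)))
d = 4 (d = Pow(-2, 2) = 4)
z = 12 (z = Mul(4, Add(-7, Mul(-1, Mul(-2, 5)))) = Mul(4, Add(-7, Mul(-1, -10))) = Mul(4, Add(-7, 10)) = Mul(4, 3) = 12)
Add(Mul(R, z), Add(-46, Mul(-1, 103))) = Add(Mul(Rational(397, 2), 12), Add(-46, Mul(-1, 103))) = Add(2382, Add(-46, -103)) = Add(2382, -149) = 2233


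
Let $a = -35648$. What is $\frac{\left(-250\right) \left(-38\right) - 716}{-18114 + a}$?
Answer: $- \frac{4392}{26881} \approx -0.16339$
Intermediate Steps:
$\frac{\left(-250\right) \left(-38\right) - 716}{-18114 + a} = \frac{\left(-250\right) \left(-38\right) - 716}{-18114 - 35648} = \frac{9500 - 716}{-53762} = 8784 \left(- \frac{1}{53762}\right) = - \frac{4392}{26881}$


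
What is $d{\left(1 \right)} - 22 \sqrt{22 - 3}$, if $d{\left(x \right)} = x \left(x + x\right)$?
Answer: $2 - 22 \sqrt{19} \approx -93.896$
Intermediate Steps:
$d{\left(x \right)} = 2 x^{2}$ ($d{\left(x \right)} = x 2 x = 2 x^{2}$)
$d{\left(1 \right)} - 22 \sqrt{22 - 3} = 2 \cdot 1^{2} - 22 \sqrt{22 - 3} = 2 \cdot 1 - 22 \sqrt{19} = 2 - 22 \sqrt{19}$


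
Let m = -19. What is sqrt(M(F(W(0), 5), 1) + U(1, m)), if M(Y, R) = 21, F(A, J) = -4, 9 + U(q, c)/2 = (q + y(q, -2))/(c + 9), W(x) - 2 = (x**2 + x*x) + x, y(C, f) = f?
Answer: 4*sqrt(5)/5 ≈ 1.7889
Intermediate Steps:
W(x) = 2 + x + 2*x**2 (W(x) = 2 + ((x**2 + x*x) + x) = 2 + ((x**2 + x**2) + x) = 2 + (2*x**2 + x) = 2 + (x + 2*x**2) = 2 + x + 2*x**2)
U(q, c) = -18 + 2*(-2 + q)/(9 + c) (U(q, c) = -18 + 2*((q - 2)/(c + 9)) = -18 + 2*((-2 + q)/(9 + c)) = -18 + 2*(-2 + q)/(9 + c))
sqrt(M(F(W(0), 5), 1) + U(1, m)) = sqrt(21 + 2*(-83 + 1 - 9*(-19))/(9 - 19)) = sqrt(21 + 2*(-83 + 1 + 171)/(-10)) = sqrt(21 + 2*(-1/10)*89) = sqrt(21 - 89/5) = sqrt(16/5) = 4*sqrt(5)/5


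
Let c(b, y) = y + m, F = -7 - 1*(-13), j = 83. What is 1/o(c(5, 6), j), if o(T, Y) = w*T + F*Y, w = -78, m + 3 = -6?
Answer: 1/732 ≈ 0.0013661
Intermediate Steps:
m = -9 (m = -3 - 6 = -9)
F = 6 (F = -7 + 13 = 6)
c(b, y) = -9 + y (c(b, y) = y - 9 = -9 + y)
o(T, Y) = -78*T + 6*Y
1/o(c(5, 6), j) = 1/(-78*(-9 + 6) + 6*83) = 1/(-78*(-3) + 498) = 1/(234 + 498) = 1/732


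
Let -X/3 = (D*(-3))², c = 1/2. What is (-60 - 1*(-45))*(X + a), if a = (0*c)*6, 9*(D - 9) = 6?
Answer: 37845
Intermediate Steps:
D = 29/3 (D = 9 + (⅑)*6 = 9 + ⅔ = 29/3 ≈ 9.6667)
c = ½ ≈ 0.50000
X = -2523 (X = -3*((29/3)*(-3))² = -3*(-29)² = -3*841 = -2523)
a = 0 (a = (0*(½))*6 = 0*6 = 0)
(-60 - 1*(-45))*(X + a) = (-60 - 1*(-45))*(-2523 + 0) = (-60 + 45)*(-2523) = -15*(-2523) = 37845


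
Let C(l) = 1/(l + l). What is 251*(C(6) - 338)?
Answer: -1017805/12 ≈ -84817.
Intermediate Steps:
C(l) = 1/(2*l)
251*(C(6) - 338) = 251*((1/2)/6 - 338) = 251*((1/2)*(1/6) - 338) = 251*(1/12 - 338) = 251*(-4055/12) = -1017805/12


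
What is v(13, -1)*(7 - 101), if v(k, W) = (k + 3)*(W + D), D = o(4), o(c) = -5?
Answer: 9024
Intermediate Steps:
D = -5
v(k, W) = (-5 + W)*(3 + k) (v(k, W) = (k + 3)*(W - 5) = (3 + k)*(-5 + W) = (-5 + W)*(3 + k))
v(13, -1)*(7 - 101) = (-15 - 5*13 + 3*(-1) - 1*13)*(7 - 101) = (-15 - 65 - 3 - 13)*(-94) = -96*(-94) = 9024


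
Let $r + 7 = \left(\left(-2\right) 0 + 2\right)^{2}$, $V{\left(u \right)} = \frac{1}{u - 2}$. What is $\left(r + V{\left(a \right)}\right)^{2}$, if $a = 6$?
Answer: $\frac{121}{16} \approx 7.5625$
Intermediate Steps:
$V{\left(u \right)} = \frac{1}{-2 + u}$
$r = -3$ ($r = -7 + \left(\left(-2\right) 0 + 2\right)^{2} = -7 + \left(0 + 2\right)^{2} = -7 + 2^{2} = -7 + 4 = -3$)
$\left(r + V{\left(a \right)}\right)^{2} = \left(-3 + \frac{1}{-2 + 6}\right)^{2} = \left(-3 + \frac{1}{4}\right)^{2} = \left(- \frac{11}{4}\right)^{2} = \frac{121}{16}$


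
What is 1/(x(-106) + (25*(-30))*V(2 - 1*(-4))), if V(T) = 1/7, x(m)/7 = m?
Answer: -7/5944 ≈ -0.0011777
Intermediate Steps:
x(m) = 7*m
V(T) = 1/7
1/(x(-106) + (25*(-30))*V(2 - 1*(-4))) = 1/(7*(-106) + (25*(-30))*(1/7)) = 1/(-742 - 750*1/7) = 1/(-742 - 750/7) = 1/(-5944/7) = -7/5944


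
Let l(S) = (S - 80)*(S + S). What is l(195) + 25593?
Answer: 70443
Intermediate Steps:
l(S) = 2*S*(-80 + S) (l(S) = (-80 + S)*(2*S) = 2*S*(-80 + S))
l(195) + 25593 = 2*195*(-80 + 195) + 25593 = 2*195*115 + 25593 = 44850 + 25593 = 70443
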